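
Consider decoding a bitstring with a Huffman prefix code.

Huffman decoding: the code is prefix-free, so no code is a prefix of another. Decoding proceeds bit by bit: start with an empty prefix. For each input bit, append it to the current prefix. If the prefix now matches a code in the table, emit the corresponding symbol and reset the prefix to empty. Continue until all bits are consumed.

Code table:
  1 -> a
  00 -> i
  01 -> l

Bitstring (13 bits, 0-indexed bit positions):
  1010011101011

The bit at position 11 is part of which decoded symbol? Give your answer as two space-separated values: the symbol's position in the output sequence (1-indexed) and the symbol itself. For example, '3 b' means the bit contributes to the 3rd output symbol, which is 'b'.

Bit 0: prefix='1' -> emit 'a', reset
Bit 1: prefix='0' (no match yet)
Bit 2: prefix='01' -> emit 'l', reset
Bit 3: prefix='0' (no match yet)
Bit 4: prefix='00' -> emit 'i', reset
Bit 5: prefix='1' -> emit 'a', reset
Bit 6: prefix='1' -> emit 'a', reset
Bit 7: prefix='1' -> emit 'a', reset
Bit 8: prefix='0' (no match yet)
Bit 9: prefix='01' -> emit 'l', reset
Bit 10: prefix='0' (no match yet)
Bit 11: prefix='01' -> emit 'l', reset
Bit 12: prefix='1' -> emit 'a', reset

Answer: 8 l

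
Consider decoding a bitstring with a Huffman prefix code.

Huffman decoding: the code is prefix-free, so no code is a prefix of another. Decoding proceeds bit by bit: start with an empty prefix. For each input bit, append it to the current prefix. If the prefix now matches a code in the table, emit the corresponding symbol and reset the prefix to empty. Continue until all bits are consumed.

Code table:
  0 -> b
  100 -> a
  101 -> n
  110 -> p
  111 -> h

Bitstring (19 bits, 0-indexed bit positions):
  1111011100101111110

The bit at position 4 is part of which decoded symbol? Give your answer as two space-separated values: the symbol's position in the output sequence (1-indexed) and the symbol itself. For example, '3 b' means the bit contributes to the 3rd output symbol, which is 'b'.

Bit 0: prefix='1' (no match yet)
Bit 1: prefix='11' (no match yet)
Bit 2: prefix='111' -> emit 'h', reset
Bit 3: prefix='1' (no match yet)
Bit 4: prefix='10' (no match yet)
Bit 5: prefix='101' -> emit 'n', reset
Bit 6: prefix='1' (no match yet)
Bit 7: prefix='11' (no match yet)
Bit 8: prefix='110' -> emit 'p', reset

Answer: 2 n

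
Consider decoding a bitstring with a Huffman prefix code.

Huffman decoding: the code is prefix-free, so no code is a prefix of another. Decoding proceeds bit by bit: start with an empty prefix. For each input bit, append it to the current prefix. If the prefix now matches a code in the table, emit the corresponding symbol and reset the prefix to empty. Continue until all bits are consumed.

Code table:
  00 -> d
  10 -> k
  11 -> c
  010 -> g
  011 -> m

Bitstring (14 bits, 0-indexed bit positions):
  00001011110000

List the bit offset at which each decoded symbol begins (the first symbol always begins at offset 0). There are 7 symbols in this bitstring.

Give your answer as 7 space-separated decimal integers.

Bit 0: prefix='0' (no match yet)
Bit 1: prefix='00' -> emit 'd', reset
Bit 2: prefix='0' (no match yet)
Bit 3: prefix='00' -> emit 'd', reset
Bit 4: prefix='1' (no match yet)
Bit 5: prefix='10' -> emit 'k', reset
Bit 6: prefix='1' (no match yet)
Bit 7: prefix='11' -> emit 'c', reset
Bit 8: prefix='1' (no match yet)
Bit 9: prefix='11' -> emit 'c', reset
Bit 10: prefix='0' (no match yet)
Bit 11: prefix='00' -> emit 'd', reset
Bit 12: prefix='0' (no match yet)
Bit 13: prefix='00' -> emit 'd', reset

Answer: 0 2 4 6 8 10 12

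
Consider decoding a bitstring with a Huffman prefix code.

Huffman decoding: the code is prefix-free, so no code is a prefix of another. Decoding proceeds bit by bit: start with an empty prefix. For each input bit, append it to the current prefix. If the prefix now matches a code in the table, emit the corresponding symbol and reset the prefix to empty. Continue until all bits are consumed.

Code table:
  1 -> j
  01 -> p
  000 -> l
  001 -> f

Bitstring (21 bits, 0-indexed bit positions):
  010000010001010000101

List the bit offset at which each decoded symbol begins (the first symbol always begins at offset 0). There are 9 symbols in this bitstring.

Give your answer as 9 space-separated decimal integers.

Bit 0: prefix='0' (no match yet)
Bit 1: prefix='01' -> emit 'p', reset
Bit 2: prefix='0' (no match yet)
Bit 3: prefix='00' (no match yet)
Bit 4: prefix='000' -> emit 'l', reset
Bit 5: prefix='0' (no match yet)
Bit 6: prefix='00' (no match yet)
Bit 7: prefix='001' -> emit 'f', reset
Bit 8: prefix='0' (no match yet)
Bit 9: prefix='00' (no match yet)
Bit 10: prefix='000' -> emit 'l', reset
Bit 11: prefix='1' -> emit 'j', reset
Bit 12: prefix='0' (no match yet)
Bit 13: prefix='01' -> emit 'p', reset
Bit 14: prefix='0' (no match yet)
Bit 15: prefix='00' (no match yet)
Bit 16: prefix='000' -> emit 'l', reset
Bit 17: prefix='0' (no match yet)
Bit 18: prefix='01' -> emit 'p', reset
Bit 19: prefix='0' (no match yet)
Bit 20: prefix='01' -> emit 'p', reset

Answer: 0 2 5 8 11 12 14 17 19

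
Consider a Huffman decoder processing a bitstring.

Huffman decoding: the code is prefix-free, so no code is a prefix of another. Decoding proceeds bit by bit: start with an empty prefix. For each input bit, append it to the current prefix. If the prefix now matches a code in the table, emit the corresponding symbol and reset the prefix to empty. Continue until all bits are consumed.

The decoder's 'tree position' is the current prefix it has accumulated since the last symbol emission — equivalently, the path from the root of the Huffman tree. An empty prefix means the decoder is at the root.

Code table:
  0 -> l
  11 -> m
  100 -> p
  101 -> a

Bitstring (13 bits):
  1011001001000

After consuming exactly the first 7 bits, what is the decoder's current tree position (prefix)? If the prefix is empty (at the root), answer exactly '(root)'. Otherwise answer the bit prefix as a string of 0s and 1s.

Answer: 1

Derivation:
Bit 0: prefix='1' (no match yet)
Bit 1: prefix='10' (no match yet)
Bit 2: prefix='101' -> emit 'a', reset
Bit 3: prefix='1' (no match yet)
Bit 4: prefix='10' (no match yet)
Bit 5: prefix='100' -> emit 'p', reset
Bit 6: prefix='1' (no match yet)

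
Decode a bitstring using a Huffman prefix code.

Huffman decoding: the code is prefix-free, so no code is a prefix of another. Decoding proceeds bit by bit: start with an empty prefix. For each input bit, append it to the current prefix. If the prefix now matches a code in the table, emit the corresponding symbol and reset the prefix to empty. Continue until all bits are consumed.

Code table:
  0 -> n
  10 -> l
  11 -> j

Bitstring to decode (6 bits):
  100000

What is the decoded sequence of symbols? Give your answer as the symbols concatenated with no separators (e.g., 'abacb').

Answer: lnnnn

Derivation:
Bit 0: prefix='1' (no match yet)
Bit 1: prefix='10' -> emit 'l', reset
Bit 2: prefix='0' -> emit 'n', reset
Bit 3: prefix='0' -> emit 'n', reset
Bit 4: prefix='0' -> emit 'n', reset
Bit 5: prefix='0' -> emit 'n', reset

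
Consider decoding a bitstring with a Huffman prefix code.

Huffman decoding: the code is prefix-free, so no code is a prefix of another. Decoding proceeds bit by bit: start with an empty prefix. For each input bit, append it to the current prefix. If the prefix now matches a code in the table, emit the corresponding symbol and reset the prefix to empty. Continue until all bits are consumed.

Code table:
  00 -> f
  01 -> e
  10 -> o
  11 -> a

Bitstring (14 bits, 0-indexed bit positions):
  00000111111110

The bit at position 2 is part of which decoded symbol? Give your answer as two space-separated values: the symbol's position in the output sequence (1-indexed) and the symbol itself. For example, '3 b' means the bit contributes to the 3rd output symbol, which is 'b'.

Answer: 2 f

Derivation:
Bit 0: prefix='0' (no match yet)
Bit 1: prefix='00' -> emit 'f', reset
Bit 2: prefix='0' (no match yet)
Bit 3: prefix='00' -> emit 'f', reset
Bit 4: prefix='0' (no match yet)
Bit 5: prefix='01' -> emit 'e', reset
Bit 6: prefix='1' (no match yet)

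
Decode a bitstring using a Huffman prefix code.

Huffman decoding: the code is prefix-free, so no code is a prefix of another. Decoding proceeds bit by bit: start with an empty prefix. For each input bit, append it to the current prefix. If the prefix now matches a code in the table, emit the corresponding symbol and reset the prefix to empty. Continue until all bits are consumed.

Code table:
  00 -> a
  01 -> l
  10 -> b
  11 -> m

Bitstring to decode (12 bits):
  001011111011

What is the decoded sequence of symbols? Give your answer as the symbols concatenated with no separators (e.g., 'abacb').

Answer: abmmbm

Derivation:
Bit 0: prefix='0' (no match yet)
Bit 1: prefix='00' -> emit 'a', reset
Bit 2: prefix='1' (no match yet)
Bit 3: prefix='10' -> emit 'b', reset
Bit 4: prefix='1' (no match yet)
Bit 5: prefix='11' -> emit 'm', reset
Bit 6: prefix='1' (no match yet)
Bit 7: prefix='11' -> emit 'm', reset
Bit 8: prefix='1' (no match yet)
Bit 9: prefix='10' -> emit 'b', reset
Bit 10: prefix='1' (no match yet)
Bit 11: prefix='11' -> emit 'm', reset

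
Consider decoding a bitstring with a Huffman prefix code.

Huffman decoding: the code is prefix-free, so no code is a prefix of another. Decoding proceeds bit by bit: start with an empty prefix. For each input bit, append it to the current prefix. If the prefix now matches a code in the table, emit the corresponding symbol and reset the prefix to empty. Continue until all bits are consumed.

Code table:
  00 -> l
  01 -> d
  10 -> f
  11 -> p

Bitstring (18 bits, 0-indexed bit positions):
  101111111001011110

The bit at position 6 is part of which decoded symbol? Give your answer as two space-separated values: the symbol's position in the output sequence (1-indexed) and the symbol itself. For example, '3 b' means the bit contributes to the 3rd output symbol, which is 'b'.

Bit 0: prefix='1' (no match yet)
Bit 1: prefix='10' -> emit 'f', reset
Bit 2: prefix='1' (no match yet)
Bit 3: prefix='11' -> emit 'p', reset
Bit 4: prefix='1' (no match yet)
Bit 5: prefix='11' -> emit 'p', reset
Bit 6: prefix='1' (no match yet)
Bit 7: prefix='11' -> emit 'p', reset
Bit 8: prefix='1' (no match yet)
Bit 9: prefix='10' -> emit 'f', reset
Bit 10: prefix='0' (no match yet)

Answer: 4 p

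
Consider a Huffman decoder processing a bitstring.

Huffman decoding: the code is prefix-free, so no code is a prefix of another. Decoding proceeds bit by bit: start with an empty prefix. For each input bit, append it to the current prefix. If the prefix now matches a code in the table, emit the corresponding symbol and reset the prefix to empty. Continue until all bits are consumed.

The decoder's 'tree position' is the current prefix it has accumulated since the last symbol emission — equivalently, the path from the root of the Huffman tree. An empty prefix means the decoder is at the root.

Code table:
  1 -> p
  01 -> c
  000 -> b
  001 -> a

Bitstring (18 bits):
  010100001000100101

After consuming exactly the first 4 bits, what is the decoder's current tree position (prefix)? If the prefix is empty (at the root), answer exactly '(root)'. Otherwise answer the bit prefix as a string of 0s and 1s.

Bit 0: prefix='0' (no match yet)
Bit 1: prefix='01' -> emit 'c', reset
Bit 2: prefix='0' (no match yet)
Bit 3: prefix='01' -> emit 'c', reset

Answer: (root)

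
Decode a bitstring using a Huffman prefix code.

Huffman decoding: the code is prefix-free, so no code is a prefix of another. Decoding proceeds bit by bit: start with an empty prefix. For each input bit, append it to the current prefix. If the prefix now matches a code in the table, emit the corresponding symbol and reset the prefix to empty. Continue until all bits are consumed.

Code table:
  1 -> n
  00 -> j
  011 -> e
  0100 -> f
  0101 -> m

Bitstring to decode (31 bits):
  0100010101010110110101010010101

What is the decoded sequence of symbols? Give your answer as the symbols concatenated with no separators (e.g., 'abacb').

Answer: fmmeemfnm

Derivation:
Bit 0: prefix='0' (no match yet)
Bit 1: prefix='01' (no match yet)
Bit 2: prefix='010' (no match yet)
Bit 3: prefix='0100' -> emit 'f', reset
Bit 4: prefix='0' (no match yet)
Bit 5: prefix='01' (no match yet)
Bit 6: prefix='010' (no match yet)
Bit 7: prefix='0101' -> emit 'm', reset
Bit 8: prefix='0' (no match yet)
Bit 9: prefix='01' (no match yet)
Bit 10: prefix='010' (no match yet)
Bit 11: prefix='0101' -> emit 'm', reset
Bit 12: prefix='0' (no match yet)
Bit 13: prefix='01' (no match yet)
Bit 14: prefix='011' -> emit 'e', reset
Bit 15: prefix='0' (no match yet)
Bit 16: prefix='01' (no match yet)
Bit 17: prefix='011' -> emit 'e', reset
Bit 18: prefix='0' (no match yet)
Bit 19: prefix='01' (no match yet)
Bit 20: prefix='010' (no match yet)
Bit 21: prefix='0101' -> emit 'm', reset
Bit 22: prefix='0' (no match yet)
Bit 23: prefix='01' (no match yet)
Bit 24: prefix='010' (no match yet)
Bit 25: prefix='0100' -> emit 'f', reset
Bit 26: prefix='1' -> emit 'n', reset
Bit 27: prefix='0' (no match yet)
Bit 28: prefix='01' (no match yet)
Bit 29: prefix='010' (no match yet)
Bit 30: prefix='0101' -> emit 'm', reset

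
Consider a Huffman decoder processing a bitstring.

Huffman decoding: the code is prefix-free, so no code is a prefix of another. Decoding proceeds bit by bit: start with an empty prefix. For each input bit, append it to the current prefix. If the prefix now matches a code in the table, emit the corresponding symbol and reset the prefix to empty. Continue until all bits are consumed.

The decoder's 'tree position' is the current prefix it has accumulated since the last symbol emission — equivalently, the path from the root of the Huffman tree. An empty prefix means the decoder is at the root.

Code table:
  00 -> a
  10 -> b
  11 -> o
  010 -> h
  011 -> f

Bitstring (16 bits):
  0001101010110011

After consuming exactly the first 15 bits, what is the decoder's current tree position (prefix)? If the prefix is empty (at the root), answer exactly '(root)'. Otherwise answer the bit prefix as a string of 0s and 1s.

Answer: 1

Derivation:
Bit 0: prefix='0' (no match yet)
Bit 1: prefix='00' -> emit 'a', reset
Bit 2: prefix='0' (no match yet)
Bit 3: prefix='01' (no match yet)
Bit 4: prefix='011' -> emit 'f', reset
Bit 5: prefix='0' (no match yet)
Bit 6: prefix='01' (no match yet)
Bit 7: prefix='010' -> emit 'h', reset
Bit 8: prefix='1' (no match yet)
Bit 9: prefix='10' -> emit 'b', reset
Bit 10: prefix='1' (no match yet)
Bit 11: prefix='11' -> emit 'o', reset
Bit 12: prefix='0' (no match yet)
Bit 13: prefix='00' -> emit 'a', reset
Bit 14: prefix='1' (no match yet)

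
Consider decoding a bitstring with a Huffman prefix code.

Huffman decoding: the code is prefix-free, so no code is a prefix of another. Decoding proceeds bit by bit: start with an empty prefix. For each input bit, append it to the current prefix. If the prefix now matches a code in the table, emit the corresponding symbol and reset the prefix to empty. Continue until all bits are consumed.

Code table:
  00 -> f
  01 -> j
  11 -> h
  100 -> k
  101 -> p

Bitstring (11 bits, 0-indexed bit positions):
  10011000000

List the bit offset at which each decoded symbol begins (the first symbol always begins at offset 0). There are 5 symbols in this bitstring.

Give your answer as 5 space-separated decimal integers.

Bit 0: prefix='1' (no match yet)
Bit 1: prefix='10' (no match yet)
Bit 2: prefix='100' -> emit 'k', reset
Bit 3: prefix='1' (no match yet)
Bit 4: prefix='11' -> emit 'h', reset
Bit 5: prefix='0' (no match yet)
Bit 6: prefix='00' -> emit 'f', reset
Bit 7: prefix='0' (no match yet)
Bit 8: prefix='00' -> emit 'f', reset
Bit 9: prefix='0' (no match yet)
Bit 10: prefix='00' -> emit 'f', reset

Answer: 0 3 5 7 9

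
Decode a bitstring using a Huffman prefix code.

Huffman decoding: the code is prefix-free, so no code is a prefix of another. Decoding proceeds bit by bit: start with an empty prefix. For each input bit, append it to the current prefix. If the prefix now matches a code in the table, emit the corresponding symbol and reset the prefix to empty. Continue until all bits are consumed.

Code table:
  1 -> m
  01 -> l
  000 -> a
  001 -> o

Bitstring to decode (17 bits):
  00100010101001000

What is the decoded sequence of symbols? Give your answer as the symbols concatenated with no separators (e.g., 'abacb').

Bit 0: prefix='0' (no match yet)
Bit 1: prefix='00' (no match yet)
Bit 2: prefix='001' -> emit 'o', reset
Bit 3: prefix='0' (no match yet)
Bit 4: prefix='00' (no match yet)
Bit 5: prefix='000' -> emit 'a', reset
Bit 6: prefix='1' -> emit 'm', reset
Bit 7: prefix='0' (no match yet)
Bit 8: prefix='01' -> emit 'l', reset
Bit 9: prefix='0' (no match yet)
Bit 10: prefix='01' -> emit 'l', reset
Bit 11: prefix='0' (no match yet)
Bit 12: prefix='00' (no match yet)
Bit 13: prefix='001' -> emit 'o', reset
Bit 14: prefix='0' (no match yet)
Bit 15: prefix='00' (no match yet)
Bit 16: prefix='000' -> emit 'a', reset

Answer: oamlloa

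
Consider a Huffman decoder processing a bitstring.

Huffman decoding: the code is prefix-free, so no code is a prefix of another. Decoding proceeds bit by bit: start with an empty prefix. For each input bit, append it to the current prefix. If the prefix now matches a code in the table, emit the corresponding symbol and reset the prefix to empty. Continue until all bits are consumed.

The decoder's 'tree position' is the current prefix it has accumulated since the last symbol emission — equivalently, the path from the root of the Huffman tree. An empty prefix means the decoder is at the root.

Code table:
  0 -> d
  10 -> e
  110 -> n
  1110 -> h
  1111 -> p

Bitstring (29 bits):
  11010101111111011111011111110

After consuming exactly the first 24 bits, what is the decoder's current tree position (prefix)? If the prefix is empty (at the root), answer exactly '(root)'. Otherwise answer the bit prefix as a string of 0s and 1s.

Answer: 111

Derivation:
Bit 0: prefix='1' (no match yet)
Bit 1: prefix='11' (no match yet)
Bit 2: prefix='110' -> emit 'n', reset
Bit 3: prefix='1' (no match yet)
Bit 4: prefix='10' -> emit 'e', reset
Bit 5: prefix='1' (no match yet)
Bit 6: prefix='10' -> emit 'e', reset
Bit 7: prefix='1' (no match yet)
Bit 8: prefix='11' (no match yet)
Bit 9: prefix='111' (no match yet)
Bit 10: prefix='1111' -> emit 'p', reset
Bit 11: prefix='1' (no match yet)
Bit 12: prefix='11' (no match yet)
Bit 13: prefix='111' (no match yet)
Bit 14: prefix='1110' -> emit 'h', reset
Bit 15: prefix='1' (no match yet)
Bit 16: prefix='11' (no match yet)
Bit 17: prefix='111' (no match yet)
Bit 18: prefix='1111' -> emit 'p', reset
Bit 19: prefix='1' (no match yet)
Bit 20: prefix='10' -> emit 'e', reset
Bit 21: prefix='1' (no match yet)
Bit 22: prefix='11' (no match yet)
Bit 23: prefix='111' (no match yet)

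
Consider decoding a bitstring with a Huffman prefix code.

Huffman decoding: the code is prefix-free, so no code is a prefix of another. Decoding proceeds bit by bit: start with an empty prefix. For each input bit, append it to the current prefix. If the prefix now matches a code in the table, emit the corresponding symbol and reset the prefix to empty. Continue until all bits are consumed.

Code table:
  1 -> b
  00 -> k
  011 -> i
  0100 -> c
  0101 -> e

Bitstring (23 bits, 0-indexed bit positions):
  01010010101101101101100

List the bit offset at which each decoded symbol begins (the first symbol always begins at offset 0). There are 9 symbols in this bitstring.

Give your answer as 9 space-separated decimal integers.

Bit 0: prefix='0' (no match yet)
Bit 1: prefix='01' (no match yet)
Bit 2: prefix='010' (no match yet)
Bit 3: prefix='0101' -> emit 'e', reset
Bit 4: prefix='0' (no match yet)
Bit 5: prefix='00' -> emit 'k', reset
Bit 6: prefix='1' -> emit 'b', reset
Bit 7: prefix='0' (no match yet)
Bit 8: prefix='01' (no match yet)
Bit 9: prefix='010' (no match yet)
Bit 10: prefix='0101' -> emit 'e', reset
Bit 11: prefix='1' -> emit 'b', reset
Bit 12: prefix='0' (no match yet)
Bit 13: prefix='01' (no match yet)
Bit 14: prefix='011' -> emit 'i', reset
Bit 15: prefix='0' (no match yet)
Bit 16: prefix='01' (no match yet)
Bit 17: prefix='011' -> emit 'i', reset
Bit 18: prefix='0' (no match yet)
Bit 19: prefix='01' (no match yet)
Bit 20: prefix='011' -> emit 'i', reset
Bit 21: prefix='0' (no match yet)
Bit 22: prefix='00' -> emit 'k', reset

Answer: 0 4 6 7 11 12 15 18 21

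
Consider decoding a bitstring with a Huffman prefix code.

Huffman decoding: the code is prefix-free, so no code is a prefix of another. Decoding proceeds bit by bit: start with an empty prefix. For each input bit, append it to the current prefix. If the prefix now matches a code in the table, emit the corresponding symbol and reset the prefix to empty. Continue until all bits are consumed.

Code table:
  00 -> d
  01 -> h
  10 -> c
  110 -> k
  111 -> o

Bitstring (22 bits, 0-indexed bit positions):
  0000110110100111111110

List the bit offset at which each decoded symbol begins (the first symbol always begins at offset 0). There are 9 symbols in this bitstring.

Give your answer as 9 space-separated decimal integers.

Bit 0: prefix='0' (no match yet)
Bit 1: prefix='00' -> emit 'd', reset
Bit 2: prefix='0' (no match yet)
Bit 3: prefix='00' -> emit 'd', reset
Bit 4: prefix='1' (no match yet)
Bit 5: prefix='11' (no match yet)
Bit 6: prefix='110' -> emit 'k', reset
Bit 7: prefix='1' (no match yet)
Bit 8: prefix='11' (no match yet)
Bit 9: prefix='110' -> emit 'k', reset
Bit 10: prefix='1' (no match yet)
Bit 11: prefix='10' -> emit 'c', reset
Bit 12: prefix='0' (no match yet)
Bit 13: prefix='01' -> emit 'h', reset
Bit 14: prefix='1' (no match yet)
Bit 15: prefix='11' (no match yet)
Bit 16: prefix='111' -> emit 'o', reset
Bit 17: prefix='1' (no match yet)
Bit 18: prefix='11' (no match yet)
Bit 19: prefix='111' -> emit 'o', reset
Bit 20: prefix='1' (no match yet)
Bit 21: prefix='10' -> emit 'c', reset

Answer: 0 2 4 7 10 12 14 17 20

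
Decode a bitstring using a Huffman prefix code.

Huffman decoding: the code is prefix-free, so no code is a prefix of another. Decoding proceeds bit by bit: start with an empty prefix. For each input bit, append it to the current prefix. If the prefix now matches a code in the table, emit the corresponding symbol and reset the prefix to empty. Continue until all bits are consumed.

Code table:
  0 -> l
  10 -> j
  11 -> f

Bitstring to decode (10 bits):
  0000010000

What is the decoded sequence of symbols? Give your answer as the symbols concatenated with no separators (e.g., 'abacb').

Bit 0: prefix='0' -> emit 'l', reset
Bit 1: prefix='0' -> emit 'l', reset
Bit 2: prefix='0' -> emit 'l', reset
Bit 3: prefix='0' -> emit 'l', reset
Bit 4: prefix='0' -> emit 'l', reset
Bit 5: prefix='1' (no match yet)
Bit 6: prefix='10' -> emit 'j', reset
Bit 7: prefix='0' -> emit 'l', reset
Bit 8: prefix='0' -> emit 'l', reset
Bit 9: prefix='0' -> emit 'l', reset

Answer: llllljlll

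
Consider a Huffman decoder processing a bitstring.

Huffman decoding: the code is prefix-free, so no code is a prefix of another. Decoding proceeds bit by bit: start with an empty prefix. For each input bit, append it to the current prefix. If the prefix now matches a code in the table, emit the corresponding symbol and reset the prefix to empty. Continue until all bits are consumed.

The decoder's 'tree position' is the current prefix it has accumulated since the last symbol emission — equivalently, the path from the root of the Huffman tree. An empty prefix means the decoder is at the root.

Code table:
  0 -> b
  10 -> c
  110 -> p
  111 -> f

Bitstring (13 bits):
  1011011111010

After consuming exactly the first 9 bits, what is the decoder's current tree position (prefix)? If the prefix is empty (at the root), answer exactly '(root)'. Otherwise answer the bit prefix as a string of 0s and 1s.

Answer: 1

Derivation:
Bit 0: prefix='1' (no match yet)
Bit 1: prefix='10' -> emit 'c', reset
Bit 2: prefix='1' (no match yet)
Bit 3: prefix='11' (no match yet)
Bit 4: prefix='110' -> emit 'p', reset
Bit 5: prefix='1' (no match yet)
Bit 6: prefix='11' (no match yet)
Bit 7: prefix='111' -> emit 'f', reset
Bit 8: prefix='1' (no match yet)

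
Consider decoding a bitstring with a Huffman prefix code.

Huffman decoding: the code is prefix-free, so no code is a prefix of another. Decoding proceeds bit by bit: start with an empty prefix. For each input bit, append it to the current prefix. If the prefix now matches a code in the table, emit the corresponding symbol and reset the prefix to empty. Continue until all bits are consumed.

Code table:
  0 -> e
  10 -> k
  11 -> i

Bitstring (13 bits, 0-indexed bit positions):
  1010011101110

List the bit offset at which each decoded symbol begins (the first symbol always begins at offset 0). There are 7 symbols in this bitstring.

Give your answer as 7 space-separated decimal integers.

Bit 0: prefix='1' (no match yet)
Bit 1: prefix='10' -> emit 'k', reset
Bit 2: prefix='1' (no match yet)
Bit 3: prefix='10' -> emit 'k', reset
Bit 4: prefix='0' -> emit 'e', reset
Bit 5: prefix='1' (no match yet)
Bit 6: prefix='11' -> emit 'i', reset
Bit 7: prefix='1' (no match yet)
Bit 8: prefix='10' -> emit 'k', reset
Bit 9: prefix='1' (no match yet)
Bit 10: prefix='11' -> emit 'i', reset
Bit 11: prefix='1' (no match yet)
Bit 12: prefix='10' -> emit 'k', reset

Answer: 0 2 4 5 7 9 11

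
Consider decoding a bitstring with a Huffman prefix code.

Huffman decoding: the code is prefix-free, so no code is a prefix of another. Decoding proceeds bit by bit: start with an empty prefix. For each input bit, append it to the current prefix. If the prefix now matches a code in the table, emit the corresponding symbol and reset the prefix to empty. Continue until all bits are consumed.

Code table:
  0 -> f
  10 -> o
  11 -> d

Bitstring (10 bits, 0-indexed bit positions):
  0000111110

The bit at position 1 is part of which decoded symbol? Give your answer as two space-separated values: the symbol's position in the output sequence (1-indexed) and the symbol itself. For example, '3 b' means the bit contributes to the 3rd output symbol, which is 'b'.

Answer: 2 f

Derivation:
Bit 0: prefix='0' -> emit 'f', reset
Bit 1: prefix='0' -> emit 'f', reset
Bit 2: prefix='0' -> emit 'f', reset
Bit 3: prefix='0' -> emit 'f', reset
Bit 4: prefix='1' (no match yet)
Bit 5: prefix='11' -> emit 'd', reset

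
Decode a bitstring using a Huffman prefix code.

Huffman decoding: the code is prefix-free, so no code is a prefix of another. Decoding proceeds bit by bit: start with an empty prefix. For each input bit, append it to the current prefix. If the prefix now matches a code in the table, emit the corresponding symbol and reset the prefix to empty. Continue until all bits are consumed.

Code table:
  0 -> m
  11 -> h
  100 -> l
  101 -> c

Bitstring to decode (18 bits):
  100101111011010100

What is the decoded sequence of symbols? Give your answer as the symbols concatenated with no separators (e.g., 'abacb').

Answer: lchccml

Derivation:
Bit 0: prefix='1' (no match yet)
Bit 1: prefix='10' (no match yet)
Bit 2: prefix='100' -> emit 'l', reset
Bit 3: prefix='1' (no match yet)
Bit 4: prefix='10' (no match yet)
Bit 5: prefix='101' -> emit 'c', reset
Bit 6: prefix='1' (no match yet)
Bit 7: prefix='11' -> emit 'h', reset
Bit 8: prefix='1' (no match yet)
Bit 9: prefix='10' (no match yet)
Bit 10: prefix='101' -> emit 'c', reset
Bit 11: prefix='1' (no match yet)
Bit 12: prefix='10' (no match yet)
Bit 13: prefix='101' -> emit 'c', reset
Bit 14: prefix='0' -> emit 'm', reset
Bit 15: prefix='1' (no match yet)
Bit 16: prefix='10' (no match yet)
Bit 17: prefix='100' -> emit 'l', reset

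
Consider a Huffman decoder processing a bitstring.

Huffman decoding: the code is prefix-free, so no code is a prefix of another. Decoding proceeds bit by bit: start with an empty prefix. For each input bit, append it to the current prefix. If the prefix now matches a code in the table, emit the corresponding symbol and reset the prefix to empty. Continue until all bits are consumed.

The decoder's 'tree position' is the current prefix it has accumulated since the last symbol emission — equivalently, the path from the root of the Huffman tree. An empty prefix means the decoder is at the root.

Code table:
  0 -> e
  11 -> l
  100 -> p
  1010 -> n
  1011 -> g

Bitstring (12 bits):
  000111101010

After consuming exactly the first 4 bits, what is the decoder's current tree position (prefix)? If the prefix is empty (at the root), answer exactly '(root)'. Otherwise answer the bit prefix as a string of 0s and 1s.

Bit 0: prefix='0' -> emit 'e', reset
Bit 1: prefix='0' -> emit 'e', reset
Bit 2: prefix='0' -> emit 'e', reset
Bit 3: prefix='1' (no match yet)

Answer: 1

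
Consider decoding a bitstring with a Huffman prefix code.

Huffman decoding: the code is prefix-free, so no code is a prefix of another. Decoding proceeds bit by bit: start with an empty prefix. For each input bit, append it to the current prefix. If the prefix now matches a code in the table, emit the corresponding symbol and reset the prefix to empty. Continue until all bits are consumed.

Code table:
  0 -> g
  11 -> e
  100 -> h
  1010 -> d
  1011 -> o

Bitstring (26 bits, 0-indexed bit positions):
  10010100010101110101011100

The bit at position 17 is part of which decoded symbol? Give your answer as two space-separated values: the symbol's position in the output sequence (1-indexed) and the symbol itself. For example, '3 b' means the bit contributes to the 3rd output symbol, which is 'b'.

Answer: 7 d

Derivation:
Bit 0: prefix='1' (no match yet)
Bit 1: prefix='10' (no match yet)
Bit 2: prefix='100' -> emit 'h', reset
Bit 3: prefix='1' (no match yet)
Bit 4: prefix='10' (no match yet)
Bit 5: prefix='101' (no match yet)
Bit 6: prefix='1010' -> emit 'd', reset
Bit 7: prefix='0' -> emit 'g', reset
Bit 8: prefix='0' -> emit 'g', reset
Bit 9: prefix='1' (no match yet)
Bit 10: prefix='10' (no match yet)
Bit 11: prefix='101' (no match yet)
Bit 12: prefix='1010' -> emit 'd', reset
Bit 13: prefix='1' (no match yet)
Bit 14: prefix='11' -> emit 'e', reset
Bit 15: prefix='1' (no match yet)
Bit 16: prefix='10' (no match yet)
Bit 17: prefix='101' (no match yet)
Bit 18: prefix='1010' -> emit 'd', reset
Bit 19: prefix='1' (no match yet)
Bit 20: prefix='10' (no match yet)
Bit 21: prefix='101' (no match yet)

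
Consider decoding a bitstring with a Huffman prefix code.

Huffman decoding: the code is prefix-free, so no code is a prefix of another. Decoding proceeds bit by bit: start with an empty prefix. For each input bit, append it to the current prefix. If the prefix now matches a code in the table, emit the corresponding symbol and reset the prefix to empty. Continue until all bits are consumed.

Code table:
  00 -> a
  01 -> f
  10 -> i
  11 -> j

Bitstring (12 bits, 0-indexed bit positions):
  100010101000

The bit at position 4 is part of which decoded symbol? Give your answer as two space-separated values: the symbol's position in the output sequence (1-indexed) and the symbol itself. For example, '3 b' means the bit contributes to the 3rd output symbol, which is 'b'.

Answer: 3 i

Derivation:
Bit 0: prefix='1' (no match yet)
Bit 1: prefix='10' -> emit 'i', reset
Bit 2: prefix='0' (no match yet)
Bit 3: prefix='00' -> emit 'a', reset
Bit 4: prefix='1' (no match yet)
Bit 5: prefix='10' -> emit 'i', reset
Bit 6: prefix='1' (no match yet)
Bit 7: prefix='10' -> emit 'i', reset
Bit 8: prefix='1' (no match yet)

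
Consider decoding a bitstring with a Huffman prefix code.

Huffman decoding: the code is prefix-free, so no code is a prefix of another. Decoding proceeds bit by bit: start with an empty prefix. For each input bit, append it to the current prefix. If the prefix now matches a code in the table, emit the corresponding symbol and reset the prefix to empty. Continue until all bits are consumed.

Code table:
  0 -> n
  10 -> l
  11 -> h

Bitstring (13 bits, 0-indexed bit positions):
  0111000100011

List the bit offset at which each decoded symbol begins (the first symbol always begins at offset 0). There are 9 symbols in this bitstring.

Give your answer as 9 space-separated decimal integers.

Bit 0: prefix='0' -> emit 'n', reset
Bit 1: prefix='1' (no match yet)
Bit 2: prefix='11' -> emit 'h', reset
Bit 3: prefix='1' (no match yet)
Bit 4: prefix='10' -> emit 'l', reset
Bit 5: prefix='0' -> emit 'n', reset
Bit 6: prefix='0' -> emit 'n', reset
Bit 7: prefix='1' (no match yet)
Bit 8: prefix='10' -> emit 'l', reset
Bit 9: prefix='0' -> emit 'n', reset
Bit 10: prefix='0' -> emit 'n', reset
Bit 11: prefix='1' (no match yet)
Bit 12: prefix='11' -> emit 'h', reset

Answer: 0 1 3 5 6 7 9 10 11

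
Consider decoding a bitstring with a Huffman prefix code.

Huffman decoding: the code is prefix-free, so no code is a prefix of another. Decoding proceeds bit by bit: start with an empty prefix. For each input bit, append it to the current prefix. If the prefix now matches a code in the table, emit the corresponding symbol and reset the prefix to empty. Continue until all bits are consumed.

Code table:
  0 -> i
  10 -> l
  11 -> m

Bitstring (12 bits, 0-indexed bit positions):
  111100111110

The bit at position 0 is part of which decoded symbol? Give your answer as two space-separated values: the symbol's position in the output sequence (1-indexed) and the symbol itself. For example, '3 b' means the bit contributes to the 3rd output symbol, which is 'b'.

Answer: 1 m

Derivation:
Bit 0: prefix='1' (no match yet)
Bit 1: prefix='11' -> emit 'm', reset
Bit 2: prefix='1' (no match yet)
Bit 3: prefix='11' -> emit 'm', reset
Bit 4: prefix='0' -> emit 'i', reset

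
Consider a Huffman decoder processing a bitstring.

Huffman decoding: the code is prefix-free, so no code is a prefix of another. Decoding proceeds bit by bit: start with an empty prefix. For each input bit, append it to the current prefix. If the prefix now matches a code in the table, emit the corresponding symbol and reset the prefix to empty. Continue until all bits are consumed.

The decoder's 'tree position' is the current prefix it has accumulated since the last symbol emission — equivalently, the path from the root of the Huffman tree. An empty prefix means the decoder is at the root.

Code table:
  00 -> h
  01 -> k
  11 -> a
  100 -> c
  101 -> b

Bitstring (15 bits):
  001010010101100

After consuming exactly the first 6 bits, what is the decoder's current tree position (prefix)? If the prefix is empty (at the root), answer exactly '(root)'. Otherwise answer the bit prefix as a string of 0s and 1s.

Bit 0: prefix='0' (no match yet)
Bit 1: prefix='00' -> emit 'h', reset
Bit 2: prefix='1' (no match yet)
Bit 3: prefix='10' (no match yet)
Bit 4: prefix='101' -> emit 'b', reset
Bit 5: prefix='0' (no match yet)

Answer: 0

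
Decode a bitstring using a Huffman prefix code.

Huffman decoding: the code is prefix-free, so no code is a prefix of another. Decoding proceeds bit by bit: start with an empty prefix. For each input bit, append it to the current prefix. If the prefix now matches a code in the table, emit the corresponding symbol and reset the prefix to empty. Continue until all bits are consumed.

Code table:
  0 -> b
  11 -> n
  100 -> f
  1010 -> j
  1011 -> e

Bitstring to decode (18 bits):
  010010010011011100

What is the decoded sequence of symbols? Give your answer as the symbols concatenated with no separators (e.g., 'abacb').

Answer: bfffnbnf

Derivation:
Bit 0: prefix='0' -> emit 'b', reset
Bit 1: prefix='1' (no match yet)
Bit 2: prefix='10' (no match yet)
Bit 3: prefix='100' -> emit 'f', reset
Bit 4: prefix='1' (no match yet)
Bit 5: prefix='10' (no match yet)
Bit 6: prefix='100' -> emit 'f', reset
Bit 7: prefix='1' (no match yet)
Bit 8: prefix='10' (no match yet)
Bit 9: prefix='100' -> emit 'f', reset
Bit 10: prefix='1' (no match yet)
Bit 11: prefix='11' -> emit 'n', reset
Bit 12: prefix='0' -> emit 'b', reset
Bit 13: prefix='1' (no match yet)
Bit 14: prefix='11' -> emit 'n', reset
Bit 15: prefix='1' (no match yet)
Bit 16: prefix='10' (no match yet)
Bit 17: prefix='100' -> emit 'f', reset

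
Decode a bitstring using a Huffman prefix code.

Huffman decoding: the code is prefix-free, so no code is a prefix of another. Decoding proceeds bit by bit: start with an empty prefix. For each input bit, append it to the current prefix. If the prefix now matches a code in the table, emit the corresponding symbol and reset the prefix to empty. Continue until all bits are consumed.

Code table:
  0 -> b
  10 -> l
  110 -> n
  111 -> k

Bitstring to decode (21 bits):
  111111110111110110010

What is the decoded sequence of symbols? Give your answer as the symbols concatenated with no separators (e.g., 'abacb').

Answer: kknknnbl

Derivation:
Bit 0: prefix='1' (no match yet)
Bit 1: prefix='11' (no match yet)
Bit 2: prefix='111' -> emit 'k', reset
Bit 3: prefix='1' (no match yet)
Bit 4: prefix='11' (no match yet)
Bit 5: prefix='111' -> emit 'k', reset
Bit 6: prefix='1' (no match yet)
Bit 7: prefix='11' (no match yet)
Bit 8: prefix='110' -> emit 'n', reset
Bit 9: prefix='1' (no match yet)
Bit 10: prefix='11' (no match yet)
Bit 11: prefix='111' -> emit 'k', reset
Bit 12: prefix='1' (no match yet)
Bit 13: prefix='11' (no match yet)
Bit 14: prefix='110' -> emit 'n', reset
Bit 15: prefix='1' (no match yet)
Bit 16: prefix='11' (no match yet)
Bit 17: prefix='110' -> emit 'n', reset
Bit 18: prefix='0' -> emit 'b', reset
Bit 19: prefix='1' (no match yet)
Bit 20: prefix='10' -> emit 'l', reset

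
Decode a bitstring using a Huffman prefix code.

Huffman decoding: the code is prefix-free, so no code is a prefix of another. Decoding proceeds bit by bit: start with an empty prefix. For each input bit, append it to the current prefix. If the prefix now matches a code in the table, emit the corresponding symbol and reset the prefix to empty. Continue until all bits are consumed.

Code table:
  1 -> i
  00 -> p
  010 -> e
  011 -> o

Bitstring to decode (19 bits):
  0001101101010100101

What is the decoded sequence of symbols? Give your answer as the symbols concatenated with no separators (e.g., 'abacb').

Bit 0: prefix='0' (no match yet)
Bit 1: prefix='00' -> emit 'p', reset
Bit 2: prefix='0' (no match yet)
Bit 3: prefix='01' (no match yet)
Bit 4: prefix='011' -> emit 'o', reset
Bit 5: prefix='0' (no match yet)
Bit 6: prefix='01' (no match yet)
Bit 7: prefix='011' -> emit 'o', reset
Bit 8: prefix='0' (no match yet)
Bit 9: prefix='01' (no match yet)
Bit 10: prefix='010' -> emit 'e', reset
Bit 11: prefix='1' -> emit 'i', reset
Bit 12: prefix='0' (no match yet)
Bit 13: prefix='01' (no match yet)
Bit 14: prefix='010' -> emit 'e', reset
Bit 15: prefix='0' (no match yet)
Bit 16: prefix='01' (no match yet)
Bit 17: prefix='010' -> emit 'e', reset
Bit 18: prefix='1' -> emit 'i', reset

Answer: pooeieei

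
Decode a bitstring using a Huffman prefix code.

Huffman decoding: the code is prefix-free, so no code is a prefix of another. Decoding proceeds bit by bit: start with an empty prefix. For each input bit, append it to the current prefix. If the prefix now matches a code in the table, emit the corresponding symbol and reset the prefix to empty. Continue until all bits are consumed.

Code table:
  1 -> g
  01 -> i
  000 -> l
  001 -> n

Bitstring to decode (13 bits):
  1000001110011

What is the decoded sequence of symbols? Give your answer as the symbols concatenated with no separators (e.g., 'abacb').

Bit 0: prefix='1' -> emit 'g', reset
Bit 1: prefix='0' (no match yet)
Bit 2: prefix='00' (no match yet)
Bit 3: prefix='000' -> emit 'l', reset
Bit 4: prefix='0' (no match yet)
Bit 5: prefix='00' (no match yet)
Bit 6: prefix='001' -> emit 'n', reset
Bit 7: prefix='1' -> emit 'g', reset
Bit 8: prefix='1' -> emit 'g', reset
Bit 9: prefix='0' (no match yet)
Bit 10: prefix='00' (no match yet)
Bit 11: prefix='001' -> emit 'n', reset
Bit 12: prefix='1' -> emit 'g', reset

Answer: glnggng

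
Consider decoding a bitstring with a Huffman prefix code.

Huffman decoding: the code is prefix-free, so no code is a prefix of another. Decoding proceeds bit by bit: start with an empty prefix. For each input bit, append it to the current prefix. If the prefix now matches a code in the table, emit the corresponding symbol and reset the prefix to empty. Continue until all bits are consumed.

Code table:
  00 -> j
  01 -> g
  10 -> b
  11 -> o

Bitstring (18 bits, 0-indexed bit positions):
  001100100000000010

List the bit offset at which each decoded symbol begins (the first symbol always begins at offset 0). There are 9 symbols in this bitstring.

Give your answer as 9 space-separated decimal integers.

Bit 0: prefix='0' (no match yet)
Bit 1: prefix='00' -> emit 'j', reset
Bit 2: prefix='1' (no match yet)
Bit 3: prefix='11' -> emit 'o', reset
Bit 4: prefix='0' (no match yet)
Bit 5: prefix='00' -> emit 'j', reset
Bit 6: prefix='1' (no match yet)
Bit 7: prefix='10' -> emit 'b', reset
Bit 8: prefix='0' (no match yet)
Bit 9: prefix='00' -> emit 'j', reset
Bit 10: prefix='0' (no match yet)
Bit 11: prefix='00' -> emit 'j', reset
Bit 12: prefix='0' (no match yet)
Bit 13: prefix='00' -> emit 'j', reset
Bit 14: prefix='0' (no match yet)
Bit 15: prefix='00' -> emit 'j', reset
Bit 16: prefix='1' (no match yet)
Bit 17: prefix='10' -> emit 'b', reset

Answer: 0 2 4 6 8 10 12 14 16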